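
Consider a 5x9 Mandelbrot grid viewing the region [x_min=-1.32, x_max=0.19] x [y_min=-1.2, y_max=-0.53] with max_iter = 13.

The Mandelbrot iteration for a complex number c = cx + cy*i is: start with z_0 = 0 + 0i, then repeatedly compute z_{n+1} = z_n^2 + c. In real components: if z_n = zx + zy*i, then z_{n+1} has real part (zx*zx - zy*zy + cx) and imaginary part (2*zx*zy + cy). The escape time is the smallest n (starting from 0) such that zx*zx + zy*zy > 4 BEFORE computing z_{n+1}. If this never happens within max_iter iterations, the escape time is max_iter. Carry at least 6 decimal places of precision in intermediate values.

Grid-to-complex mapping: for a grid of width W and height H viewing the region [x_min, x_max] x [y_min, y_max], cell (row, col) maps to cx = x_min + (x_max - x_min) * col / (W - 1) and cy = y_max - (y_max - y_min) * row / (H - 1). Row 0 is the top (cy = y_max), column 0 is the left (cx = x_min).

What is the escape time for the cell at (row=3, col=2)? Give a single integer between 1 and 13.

Answer: 5

Derivation:
z_0 = 0 + 0i, c = -0.5650 + -0.7812i
Iter 1: z = -0.5650 + -0.7812i, |z|^2 = 0.9296
Iter 2: z = -0.8561 + 0.1016i, |z|^2 = 0.7433
Iter 3: z = 0.1576 + -0.9552i, |z|^2 = 0.9372
Iter 4: z = -1.4525 + -1.0824i, |z|^2 = 3.2812
Iter 5: z = 0.3731 + 2.3630i, |z|^2 = 5.7230
Escaped at iteration 5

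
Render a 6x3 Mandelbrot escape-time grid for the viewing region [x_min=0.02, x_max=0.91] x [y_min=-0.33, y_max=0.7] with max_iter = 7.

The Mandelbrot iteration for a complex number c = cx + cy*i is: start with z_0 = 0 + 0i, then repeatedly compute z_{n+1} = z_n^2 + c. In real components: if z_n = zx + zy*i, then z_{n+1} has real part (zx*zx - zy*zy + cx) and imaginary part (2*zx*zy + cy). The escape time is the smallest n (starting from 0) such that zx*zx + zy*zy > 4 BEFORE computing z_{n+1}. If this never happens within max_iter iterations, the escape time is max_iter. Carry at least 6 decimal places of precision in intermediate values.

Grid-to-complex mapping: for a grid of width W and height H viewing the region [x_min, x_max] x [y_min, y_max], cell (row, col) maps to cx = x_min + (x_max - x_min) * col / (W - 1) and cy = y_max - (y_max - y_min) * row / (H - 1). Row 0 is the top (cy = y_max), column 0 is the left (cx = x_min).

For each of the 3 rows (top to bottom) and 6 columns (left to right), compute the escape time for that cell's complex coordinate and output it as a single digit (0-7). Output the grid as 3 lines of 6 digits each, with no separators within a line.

(row=0, col=0): c = 0.0200 + 0.7000i → escape time 7
(row=0, col=1): c = 0.1980 + 0.7000i → escape time 6
(row=0, col=2): c = 0.3760 + 0.7000i → escape time 7
(row=0, col=3): c = 0.5540 + 0.7000i → escape time 3
(row=0, col=4): c = 0.7320 + 0.7000i → escape time 3
(row=0, col=5): c = 0.9100 + 0.7000i → escape time 2
(row=1, col=0): c = 0.0200 + 0.1850i → escape time 7
(row=1, col=1): c = 0.1980 + 0.1850i → escape time 7
(row=1, col=2): c = 0.3760 + 0.1850i → escape time 7
(row=1, col=3): c = 0.5540 + 0.1850i → escape time 4
(row=1, col=4): c = 0.7320 + 0.1850i → escape time 3
(row=1, col=5): c = 0.9100 + 0.1850i → escape time 3
(row=2, col=0): c = 0.0200 + -0.3300i → escape time 7
(row=2, col=1): c = 0.1980 + -0.3300i → escape time 7
(row=2, col=2): c = 0.3760 + -0.3300i → escape time 7
(row=2, col=3): c = 0.5540 + -0.3300i → escape time 4
(row=2, col=4): c = 0.7320 + -0.3300i → escape time 3
(row=2, col=5): c = 0.9100 + -0.3300i → escape time 3

Answer: 767332
777433
777433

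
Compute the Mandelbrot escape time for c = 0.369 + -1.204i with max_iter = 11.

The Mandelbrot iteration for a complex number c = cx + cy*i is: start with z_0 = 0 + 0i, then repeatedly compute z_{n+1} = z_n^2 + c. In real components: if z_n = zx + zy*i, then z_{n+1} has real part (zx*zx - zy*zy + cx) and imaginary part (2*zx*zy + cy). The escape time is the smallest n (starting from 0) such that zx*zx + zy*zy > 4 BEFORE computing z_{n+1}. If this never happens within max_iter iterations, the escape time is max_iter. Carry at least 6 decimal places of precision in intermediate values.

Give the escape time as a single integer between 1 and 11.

Answer: 2

Derivation:
z_0 = 0 + 0i, c = 0.3690 + -1.2040i
Iter 1: z = 0.3690 + -1.2040i, |z|^2 = 1.5858
Iter 2: z = -0.9445 + -2.0926i, |z|^2 = 5.2708
Escaped at iteration 2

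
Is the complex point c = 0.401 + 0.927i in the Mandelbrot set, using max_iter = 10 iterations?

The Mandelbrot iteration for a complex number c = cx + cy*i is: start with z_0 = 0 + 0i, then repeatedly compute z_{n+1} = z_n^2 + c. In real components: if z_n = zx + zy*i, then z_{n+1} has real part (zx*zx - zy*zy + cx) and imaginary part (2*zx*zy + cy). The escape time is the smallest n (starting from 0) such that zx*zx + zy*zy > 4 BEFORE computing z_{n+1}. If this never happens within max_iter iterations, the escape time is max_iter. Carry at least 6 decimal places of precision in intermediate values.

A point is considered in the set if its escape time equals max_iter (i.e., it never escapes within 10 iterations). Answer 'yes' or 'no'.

z_0 = 0 + 0i, c = 0.4010 + 0.9270i
Iter 1: z = 0.4010 + 0.9270i, |z|^2 = 1.0201
Iter 2: z = -0.2975 + 1.6705i, |z|^2 = 2.8789
Iter 3: z = -2.3009 + -0.0670i, |z|^2 = 5.2986
Escaped at iteration 3

Answer: no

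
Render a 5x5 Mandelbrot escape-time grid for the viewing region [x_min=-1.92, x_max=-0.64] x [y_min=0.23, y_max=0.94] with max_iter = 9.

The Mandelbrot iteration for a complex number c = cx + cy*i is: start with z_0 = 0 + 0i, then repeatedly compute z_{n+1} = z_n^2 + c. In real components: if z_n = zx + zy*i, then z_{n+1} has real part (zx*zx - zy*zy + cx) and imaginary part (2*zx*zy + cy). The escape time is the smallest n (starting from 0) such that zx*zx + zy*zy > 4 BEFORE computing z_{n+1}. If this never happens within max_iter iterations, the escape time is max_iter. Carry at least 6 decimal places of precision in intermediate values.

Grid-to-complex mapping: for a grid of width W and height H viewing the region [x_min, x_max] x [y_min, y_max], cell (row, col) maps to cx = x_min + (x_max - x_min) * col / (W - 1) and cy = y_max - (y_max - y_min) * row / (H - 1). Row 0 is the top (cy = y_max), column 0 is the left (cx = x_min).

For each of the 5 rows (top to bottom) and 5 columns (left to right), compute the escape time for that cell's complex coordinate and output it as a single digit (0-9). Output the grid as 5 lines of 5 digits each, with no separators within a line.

(row=0, col=0): c = -1.9200 + 0.9400i → escape time 1
(row=0, col=1): c = -1.6000 + 0.9400i → escape time 2
(row=0, col=2): c = -1.2800 + 0.9400i → escape time 3
(row=0, col=3): c = -0.9600 + 0.9400i → escape time 3
(row=0, col=4): c = -0.6400 + 0.9400i → escape time 4
(row=1, col=0): c = -1.9200 + 0.7625i → escape time 1
(row=1, col=1): c = -1.6000 + 0.7625i → escape time 3
(row=1, col=2): c = -1.2800 + 0.7625i → escape time 3
(row=1, col=3): c = -0.9600 + 0.7625i → escape time 4
(row=1, col=4): c = -0.6400 + 0.7625i → escape time 5
(row=2, col=0): c = -1.9200 + 0.5850i → escape time 1
(row=2, col=1): c = -1.6000 + 0.5850i → escape time 3
(row=2, col=2): c = -1.2800 + 0.5850i → escape time 3
(row=2, col=3): c = -0.9600 + 0.5850i → escape time 5
(row=2, col=4): c = -0.6400 + 0.5850i → escape time 8
(row=3, col=0): c = -1.9200 + 0.4075i → escape time 3
(row=3, col=1): c = -1.6000 + 0.4075i → escape time 3
(row=3, col=2): c = -1.2800 + 0.4075i → escape time 9
(row=3, col=3): c = -0.9600 + 0.4075i → escape time 7
(row=3, col=4): c = -0.6400 + 0.4075i → escape time 9
(row=4, col=0): c = -1.9200 + 0.2300i → escape time 3
(row=4, col=1): c = -1.6000 + 0.2300i → escape time 5
(row=4, col=2): c = -1.2800 + 0.2300i → escape time 8
(row=4, col=3): c = -0.9600 + 0.2300i → escape time 9
(row=4, col=4): c = -0.6400 + 0.2300i → escape time 9

Answer: 12334
13345
13358
33979
35899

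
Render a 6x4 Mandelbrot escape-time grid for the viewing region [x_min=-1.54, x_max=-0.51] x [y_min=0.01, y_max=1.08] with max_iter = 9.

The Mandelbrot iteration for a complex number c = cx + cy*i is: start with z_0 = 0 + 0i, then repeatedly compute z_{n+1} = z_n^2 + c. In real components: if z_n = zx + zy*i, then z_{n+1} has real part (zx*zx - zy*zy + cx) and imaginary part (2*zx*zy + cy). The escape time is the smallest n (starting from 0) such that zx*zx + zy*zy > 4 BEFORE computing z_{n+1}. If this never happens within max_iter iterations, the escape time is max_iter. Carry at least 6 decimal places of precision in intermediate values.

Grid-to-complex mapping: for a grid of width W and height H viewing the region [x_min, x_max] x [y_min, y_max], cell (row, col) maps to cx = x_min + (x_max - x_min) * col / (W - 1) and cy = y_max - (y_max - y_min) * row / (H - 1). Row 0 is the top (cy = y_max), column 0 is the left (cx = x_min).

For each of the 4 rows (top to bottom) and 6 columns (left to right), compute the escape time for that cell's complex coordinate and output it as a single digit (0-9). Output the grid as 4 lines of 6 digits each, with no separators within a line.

(row=0, col=0): c = -1.5400 + 1.0800i → escape time 2
(row=0, col=1): c = -1.3340 + 1.0800i → escape time 3
(row=0, col=2): c = -1.1280 + 1.0800i → escape time 3
(row=0, col=3): c = -0.9220 + 1.0800i → escape time 3
(row=0, col=4): c = -0.7160 + 1.0800i → escape time 3
(row=0, col=5): c = -0.5100 + 1.0800i → escape time 4
(row=1, col=0): c = -1.5400 + 0.7233i → escape time 3
(row=1, col=1): c = -1.3340 + 0.7233i → escape time 3
(row=1, col=2): c = -1.1280 + 0.7233i → escape time 3
(row=1, col=3): c = -0.9220 + 0.7233i → escape time 4
(row=1, col=4): c = -0.7160 + 0.7233i → escape time 4
(row=1, col=5): c = -0.5100 + 0.7233i → escape time 7
(row=2, col=0): c = -1.5400 + 0.3667i → escape time 4
(row=2, col=1): c = -1.3340 + 0.3667i → escape time 6
(row=2, col=2): c = -1.1280 + 0.3667i → escape time 7
(row=2, col=3): c = -0.9220 + 0.3667i → escape time 7
(row=2, col=4): c = -0.7160 + 0.3667i → escape time 9
(row=2, col=5): c = -0.5100 + 0.3667i → escape time 9
(row=3, col=0): c = -1.5400 + 0.0100i → escape time 9
(row=3, col=1): c = -1.3340 + 0.0100i → escape time 9
(row=3, col=2): c = -1.1280 + 0.0100i → escape time 9
(row=3, col=3): c = -0.9220 + 0.0100i → escape time 9
(row=3, col=4): c = -0.7160 + 0.0100i → escape time 9
(row=3, col=5): c = -0.5100 + 0.0100i → escape time 9

Answer: 233334
333447
467799
999999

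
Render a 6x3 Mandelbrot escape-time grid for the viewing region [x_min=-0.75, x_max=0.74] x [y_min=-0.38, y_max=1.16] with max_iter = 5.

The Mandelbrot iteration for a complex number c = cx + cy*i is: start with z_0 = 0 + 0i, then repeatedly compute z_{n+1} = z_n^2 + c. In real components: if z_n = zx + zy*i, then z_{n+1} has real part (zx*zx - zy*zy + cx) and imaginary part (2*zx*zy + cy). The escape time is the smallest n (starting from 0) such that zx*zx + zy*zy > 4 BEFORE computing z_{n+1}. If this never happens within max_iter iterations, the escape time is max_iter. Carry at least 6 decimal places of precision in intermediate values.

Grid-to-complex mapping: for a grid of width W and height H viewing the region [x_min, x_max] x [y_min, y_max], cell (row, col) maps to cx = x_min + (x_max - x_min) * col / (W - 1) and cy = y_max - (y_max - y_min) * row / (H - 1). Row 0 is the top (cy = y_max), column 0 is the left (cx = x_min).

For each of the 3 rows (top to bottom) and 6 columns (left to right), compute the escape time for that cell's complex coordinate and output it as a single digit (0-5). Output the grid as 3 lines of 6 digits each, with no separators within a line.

(row=0, col=0): c = -0.7500 + 1.1600i → escape time 3
(row=0, col=1): c = -0.4520 + 1.1600i → escape time 3
(row=0, col=2): c = -0.1540 + 1.1600i → escape time 4
(row=0, col=3): c = 0.1440 + 1.1600i → escape time 3
(row=0, col=4): c = 0.4420 + 1.1600i → escape time 2
(row=0, col=5): c = 0.7400 + 1.1600i → escape time 2
(row=1, col=0): c = -0.7500 + 0.3900i → escape time 5
(row=1, col=1): c = -0.4520 + 0.3900i → escape time 5
(row=1, col=2): c = -0.1540 + 0.3900i → escape time 5
(row=1, col=3): c = 0.1440 + 0.3900i → escape time 5
(row=1, col=4): c = 0.4420 + 0.3900i → escape time 5
(row=1, col=5): c = 0.7400 + 0.3900i → escape time 3
(row=2, col=0): c = -0.7500 + -0.3800i → escape time 5
(row=2, col=1): c = -0.4520 + -0.3800i → escape time 5
(row=2, col=2): c = -0.1540 + -0.3800i → escape time 5
(row=2, col=3): c = 0.1440 + -0.3800i → escape time 5
(row=2, col=4): c = 0.4420 + -0.3800i → escape time 5
(row=2, col=5): c = 0.7400 + -0.3800i → escape time 3

Answer: 334322
555553
555553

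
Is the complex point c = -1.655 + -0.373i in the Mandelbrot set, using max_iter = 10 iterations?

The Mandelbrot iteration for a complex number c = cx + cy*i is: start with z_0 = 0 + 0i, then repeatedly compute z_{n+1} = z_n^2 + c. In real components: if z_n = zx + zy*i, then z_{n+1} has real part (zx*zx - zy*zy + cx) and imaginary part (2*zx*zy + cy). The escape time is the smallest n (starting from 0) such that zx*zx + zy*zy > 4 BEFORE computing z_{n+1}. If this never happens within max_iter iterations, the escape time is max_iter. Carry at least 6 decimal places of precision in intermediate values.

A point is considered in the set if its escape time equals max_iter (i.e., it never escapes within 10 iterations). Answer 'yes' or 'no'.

Answer: no

Derivation:
z_0 = 0 + 0i, c = -1.6550 + -0.3730i
Iter 1: z = -1.6550 + -0.3730i, |z|^2 = 2.8782
Iter 2: z = 0.9449 + 0.8616i, |z|^2 = 1.6352
Iter 3: z = -1.5046 + 1.2553i, |z|^2 = 3.8395
Iter 4: z = -0.9670 + -4.1504i, |z|^2 = 18.1609
Escaped at iteration 4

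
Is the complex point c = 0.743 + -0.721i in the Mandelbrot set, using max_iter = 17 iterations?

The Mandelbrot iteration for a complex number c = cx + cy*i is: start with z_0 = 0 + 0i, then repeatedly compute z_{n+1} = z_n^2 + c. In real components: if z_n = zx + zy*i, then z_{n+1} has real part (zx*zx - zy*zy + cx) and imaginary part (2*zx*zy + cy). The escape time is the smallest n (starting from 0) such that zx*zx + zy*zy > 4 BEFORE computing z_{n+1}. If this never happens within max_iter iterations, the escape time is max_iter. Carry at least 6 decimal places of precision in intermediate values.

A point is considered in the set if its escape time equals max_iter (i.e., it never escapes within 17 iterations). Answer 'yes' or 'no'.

Answer: no

Derivation:
z_0 = 0 + 0i, c = 0.7430 + -0.7210i
Iter 1: z = 0.7430 + -0.7210i, |z|^2 = 1.0719
Iter 2: z = 0.7752 + -1.7924i, |z|^2 = 3.8137
Iter 3: z = -1.8688 + -3.5000i, |z|^2 = 15.7421
Escaped at iteration 3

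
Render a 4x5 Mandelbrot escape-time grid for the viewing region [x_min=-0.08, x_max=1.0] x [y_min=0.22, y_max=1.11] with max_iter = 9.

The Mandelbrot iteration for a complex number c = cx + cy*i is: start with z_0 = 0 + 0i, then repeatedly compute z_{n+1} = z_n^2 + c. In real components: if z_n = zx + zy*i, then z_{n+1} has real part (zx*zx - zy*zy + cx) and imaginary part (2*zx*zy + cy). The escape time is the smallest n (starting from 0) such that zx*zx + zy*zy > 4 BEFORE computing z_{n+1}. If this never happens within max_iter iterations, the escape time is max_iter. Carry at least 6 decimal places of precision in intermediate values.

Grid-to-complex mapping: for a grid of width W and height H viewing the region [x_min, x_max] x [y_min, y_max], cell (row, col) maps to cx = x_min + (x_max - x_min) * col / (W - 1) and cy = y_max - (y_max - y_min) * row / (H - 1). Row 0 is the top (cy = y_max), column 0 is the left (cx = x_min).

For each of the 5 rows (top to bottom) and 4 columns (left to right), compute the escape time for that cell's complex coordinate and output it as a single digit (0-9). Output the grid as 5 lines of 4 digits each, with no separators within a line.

Answer: 5322
9422
9732
9932
9942

Derivation:
(row=0, col=0): c = -0.0800 + 1.1100i → escape time 5
(row=0, col=1): c = 0.2800 + 1.1100i → escape time 3
(row=0, col=2): c = 0.6400 + 1.1100i → escape time 2
(row=0, col=3): c = 1.0000 + 1.1100i → escape time 2
(row=1, col=0): c = -0.0800 + 0.8875i → escape time 9
(row=1, col=1): c = 0.2800 + 0.8875i → escape time 4
(row=1, col=2): c = 0.6400 + 0.8875i → escape time 2
(row=1, col=3): c = 1.0000 + 0.8875i → escape time 2
(row=2, col=0): c = -0.0800 + 0.6650i → escape time 9
(row=2, col=1): c = 0.2800 + 0.6650i → escape time 7
(row=2, col=2): c = 0.6400 + 0.6650i → escape time 3
(row=2, col=3): c = 1.0000 + 0.6650i → escape time 2
(row=3, col=0): c = -0.0800 + 0.4425i → escape time 9
(row=3, col=1): c = 0.2800 + 0.4425i → escape time 9
(row=3, col=2): c = 0.6400 + 0.4425i → escape time 3
(row=3, col=3): c = 1.0000 + 0.4425i → escape time 2
(row=4, col=0): c = -0.0800 + 0.2200i → escape time 9
(row=4, col=1): c = 0.2800 + 0.2200i → escape time 9
(row=4, col=2): c = 0.6400 + 0.2200i → escape time 4
(row=4, col=3): c = 1.0000 + 0.2200i → escape time 2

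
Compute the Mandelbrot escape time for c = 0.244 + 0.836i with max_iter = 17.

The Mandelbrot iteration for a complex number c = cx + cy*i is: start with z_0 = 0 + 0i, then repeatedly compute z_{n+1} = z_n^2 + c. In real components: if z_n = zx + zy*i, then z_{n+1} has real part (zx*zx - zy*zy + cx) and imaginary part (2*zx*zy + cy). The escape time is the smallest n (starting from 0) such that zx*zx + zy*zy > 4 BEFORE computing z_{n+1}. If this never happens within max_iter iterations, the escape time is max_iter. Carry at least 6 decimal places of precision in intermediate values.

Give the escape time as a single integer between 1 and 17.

Answer: 5

Derivation:
z_0 = 0 + 0i, c = 0.2440 + 0.8360i
Iter 1: z = 0.2440 + 0.8360i, |z|^2 = 0.7584
Iter 2: z = -0.3954 + 1.2440i, |z|^2 = 1.7038
Iter 3: z = -1.1471 + -0.1476i, |z|^2 = 1.3377
Iter 4: z = 1.5382 + 1.1747i, |z|^2 = 3.7458
Iter 5: z = 1.2300 + 4.4498i, |z|^2 = 21.3132
Escaped at iteration 5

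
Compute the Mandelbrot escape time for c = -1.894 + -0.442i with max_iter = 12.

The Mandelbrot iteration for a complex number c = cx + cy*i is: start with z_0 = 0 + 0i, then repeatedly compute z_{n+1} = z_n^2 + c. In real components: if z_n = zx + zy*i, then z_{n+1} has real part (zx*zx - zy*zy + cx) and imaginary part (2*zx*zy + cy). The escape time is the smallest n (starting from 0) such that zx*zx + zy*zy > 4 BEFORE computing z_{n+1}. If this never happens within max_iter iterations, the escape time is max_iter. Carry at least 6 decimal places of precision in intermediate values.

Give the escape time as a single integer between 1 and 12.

z_0 = 0 + 0i, c = -1.8940 + -0.4420i
Iter 1: z = -1.8940 + -0.4420i, |z|^2 = 3.7826
Iter 2: z = 1.4979 + 1.2323i, |z|^2 = 3.7622
Iter 3: z = -1.1689 + 3.2496i, |z|^2 = 11.9266
Escaped at iteration 3

Answer: 3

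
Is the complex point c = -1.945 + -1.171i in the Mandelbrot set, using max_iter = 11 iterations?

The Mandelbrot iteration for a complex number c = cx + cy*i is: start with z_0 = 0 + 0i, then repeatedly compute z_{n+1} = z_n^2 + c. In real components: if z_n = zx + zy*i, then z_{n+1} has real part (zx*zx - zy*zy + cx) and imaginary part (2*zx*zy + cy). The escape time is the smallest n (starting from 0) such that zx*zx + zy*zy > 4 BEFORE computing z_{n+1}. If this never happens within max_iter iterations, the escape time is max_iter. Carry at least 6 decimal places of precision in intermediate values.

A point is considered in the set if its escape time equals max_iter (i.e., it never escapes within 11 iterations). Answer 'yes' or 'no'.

z_0 = 0 + 0i, c = -1.9450 + -1.1710i
Iter 1: z = -1.9450 + -1.1710i, |z|^2 = 5.1543
Escaped at iteration 1

Answer: no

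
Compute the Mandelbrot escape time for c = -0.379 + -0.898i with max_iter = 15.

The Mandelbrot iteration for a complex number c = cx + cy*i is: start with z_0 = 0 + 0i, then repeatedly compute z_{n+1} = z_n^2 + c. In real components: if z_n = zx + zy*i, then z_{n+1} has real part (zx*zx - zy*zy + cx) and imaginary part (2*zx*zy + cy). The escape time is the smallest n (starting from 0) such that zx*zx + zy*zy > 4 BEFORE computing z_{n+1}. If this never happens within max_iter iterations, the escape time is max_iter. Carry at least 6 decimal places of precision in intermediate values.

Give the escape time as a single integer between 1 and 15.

Answer: 5

Derivation:
z_0 = 0 + 0i, c = -0.3790 + -0.8980i
Iter 1: z = -0.3790 + -0.8980i, |z|^2 = 0.9500
Iter 2: z = -1.0418 + -0.2173i, |z|^2 = 1.1325
Iter 3: z = 0.6590 + -0.4452i, |z|^2 = 0.6326
Iter 4: z = -0.1429 + -1.4848i, |z|^2 = 2.2251
Iter 5: z = -2.5633 + -0.4737i, |z|^2 = 6.7950
Escaped at iteration 5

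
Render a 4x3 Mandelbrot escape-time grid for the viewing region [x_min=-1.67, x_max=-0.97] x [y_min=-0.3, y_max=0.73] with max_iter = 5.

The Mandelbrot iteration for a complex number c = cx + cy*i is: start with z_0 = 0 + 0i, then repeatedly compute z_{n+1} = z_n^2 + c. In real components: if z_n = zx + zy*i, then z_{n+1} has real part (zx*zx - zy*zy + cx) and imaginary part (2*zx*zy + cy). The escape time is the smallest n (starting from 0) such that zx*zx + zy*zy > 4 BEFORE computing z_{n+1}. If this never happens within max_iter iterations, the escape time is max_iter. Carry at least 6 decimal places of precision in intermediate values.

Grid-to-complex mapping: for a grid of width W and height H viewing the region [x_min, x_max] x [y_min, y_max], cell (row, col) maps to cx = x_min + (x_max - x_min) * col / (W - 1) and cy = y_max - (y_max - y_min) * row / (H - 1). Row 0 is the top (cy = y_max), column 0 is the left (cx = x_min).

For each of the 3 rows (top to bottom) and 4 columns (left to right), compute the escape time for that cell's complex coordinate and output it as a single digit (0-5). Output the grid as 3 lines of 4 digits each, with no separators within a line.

Answer: 3334
4555
4555

Derivation:
(row=0, col=0): c = -1.6700 + 0.7300i → escape time 3
(row=0, col=1): c = -1.4367 + 0.7300i → escape time 3
(row=0, col=2): c = -1.2033 + 0.7300i → escape time 3
(row=0, col=3): c = -0.9700 + 0.7300i → escape time 4
(row=1, col=0): c = -1.6700 + 0.2150i → escape time 4
(row=1, col=1): c = -1.4367 + 0.2150i → escape time 5
(row=1, col=2): c = -1.2033 + 0.2150i → escape time 5
(row=1, col=3): c = -0.9700 + 0.2150i → escape time 5
(row=2, col=0): c = -1.6700 + -0.3000i → escape time 4
(row=2, col=1): c = -1.4367 + -0.3000i → escape time 5
(row=2, col=2): c = -1.2033 + -0.3000i → escape time 5
(row=2, col=3): c = -0.9700 + -0.3000i → escape time 5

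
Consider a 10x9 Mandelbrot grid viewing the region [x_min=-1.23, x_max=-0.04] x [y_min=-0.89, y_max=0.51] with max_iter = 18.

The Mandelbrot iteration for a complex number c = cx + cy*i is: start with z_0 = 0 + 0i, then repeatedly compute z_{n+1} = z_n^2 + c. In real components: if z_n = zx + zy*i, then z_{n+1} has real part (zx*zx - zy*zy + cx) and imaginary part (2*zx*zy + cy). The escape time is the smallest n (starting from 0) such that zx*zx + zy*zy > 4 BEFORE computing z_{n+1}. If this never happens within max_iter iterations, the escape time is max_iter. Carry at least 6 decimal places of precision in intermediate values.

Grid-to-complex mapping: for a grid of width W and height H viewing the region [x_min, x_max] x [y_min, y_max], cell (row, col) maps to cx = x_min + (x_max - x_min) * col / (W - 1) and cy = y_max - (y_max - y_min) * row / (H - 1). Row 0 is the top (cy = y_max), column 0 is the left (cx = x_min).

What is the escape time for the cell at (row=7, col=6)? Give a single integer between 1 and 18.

Answer: 7

Derivation:
z_0 = 0 + 0i, c = -0.4367 + -0.7150i
Iter 1: z = -0.4367 + -0.7150i, |z|^2 = 0.7019
Iter 2: z = -0.7572 + -0.0906i, |z|^2 = 0.5816
Iter 3: z = 0.1285 + -0.5778i, |z|^2 = 0.3504
Iter 4: z = -0.7541 + -0.8635i, |z|^2 = 1.3143
Iter 5: z = -0.6137 + 0.5873i, |z|^2 = 0.7215
Iter 6: z = -0.4049 + -1.4358i, |z|^2 = 2.2256
Iter 7: z = -2.3343 + 0.4478i, |z|^2 = 5.6496
Escaped at iteration 7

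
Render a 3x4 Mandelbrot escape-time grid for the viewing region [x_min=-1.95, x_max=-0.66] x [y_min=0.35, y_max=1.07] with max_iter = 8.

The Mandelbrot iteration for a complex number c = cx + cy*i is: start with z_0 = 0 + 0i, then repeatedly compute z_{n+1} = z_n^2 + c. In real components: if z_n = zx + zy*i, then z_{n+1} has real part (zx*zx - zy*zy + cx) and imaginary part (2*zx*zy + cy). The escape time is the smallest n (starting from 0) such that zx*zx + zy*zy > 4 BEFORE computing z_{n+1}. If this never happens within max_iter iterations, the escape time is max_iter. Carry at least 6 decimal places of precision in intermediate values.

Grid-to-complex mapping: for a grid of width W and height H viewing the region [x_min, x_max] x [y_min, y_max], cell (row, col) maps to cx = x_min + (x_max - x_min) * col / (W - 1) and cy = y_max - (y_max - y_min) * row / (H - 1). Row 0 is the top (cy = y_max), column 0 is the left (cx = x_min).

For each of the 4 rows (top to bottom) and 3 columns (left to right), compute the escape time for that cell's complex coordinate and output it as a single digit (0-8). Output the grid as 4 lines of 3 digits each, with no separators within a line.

Answer: 133
134
137
278

Derivation:
(row=0, col=0): c = -1.9500 + 1.0700i → escape time 1
(row=0, col=1): c = -1.3050 + 1.0700i → escape time 3
(row=0, col=2): c = -0.6600 + 1.0700i → escape time 3
(row=1, col=0): c = -1.9500 + 0.8300i → escape time 1
(row=1, col=1): c = -1.3050 + 0.8300i → escape time 3
(row=1, col=2): c = -0.6600 + 0.8300i → escape time 4
(row=2, col=0): c = -1.9500 + 0.5900i → escape time 1
(row=2, col=1): c = -1.3050 + 0.5900i → escape time 3
(row=2, col=2): c = -0.6600 + 0.5900i → escape time 7
(row=3, col=0): c = -1.9500 + 0.3500i → escape time 2
(row=3, col=1): c = -1.3050 + 0.3500i → escape time 7
(row=3, col=2): c = -0.6600 + 0.3500i → escape time 8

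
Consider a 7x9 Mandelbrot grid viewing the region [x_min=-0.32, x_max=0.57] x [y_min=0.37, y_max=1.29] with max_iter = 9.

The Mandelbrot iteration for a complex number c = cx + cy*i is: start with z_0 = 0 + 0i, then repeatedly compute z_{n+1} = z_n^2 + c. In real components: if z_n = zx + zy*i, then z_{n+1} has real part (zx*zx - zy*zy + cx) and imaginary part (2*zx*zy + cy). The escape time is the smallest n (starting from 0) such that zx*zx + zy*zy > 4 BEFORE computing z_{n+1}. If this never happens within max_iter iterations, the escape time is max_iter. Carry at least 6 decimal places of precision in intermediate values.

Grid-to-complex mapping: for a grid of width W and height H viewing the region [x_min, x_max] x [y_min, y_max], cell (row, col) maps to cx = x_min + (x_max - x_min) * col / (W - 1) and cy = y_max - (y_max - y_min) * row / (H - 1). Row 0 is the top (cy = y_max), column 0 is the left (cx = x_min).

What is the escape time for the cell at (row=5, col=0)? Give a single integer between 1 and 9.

Answer: 9

Derivation:
z_0 = 0 + 0i, c = -0.3200 + 0.7150i
Iter 1: z = -0.3200 + 0.7150i, |z|^2 = 0.6136
Iter 2: z = -0.7288 + 0.2574i, |z|^2 = 0.5974
Iter 3: z = 0.1449 + 0.3398i, |z|^2 = 0.1365
Iter 4: z = -0.4145 + 0.8135i, |z|^2 = 0.8336
Iter 5: z = -0.8100 + 0.0407i, |z|^2 = 0.6578
Iter 6: z = 0.3344 + 0.6491i, |z|^2 = 0.5332
Iter 7: z = -0.6295 + 1.1492i, |z|^2 = 1.7168
Iter 8: z = -1.2444 + -0.7318i, |z|^2 = 2.0839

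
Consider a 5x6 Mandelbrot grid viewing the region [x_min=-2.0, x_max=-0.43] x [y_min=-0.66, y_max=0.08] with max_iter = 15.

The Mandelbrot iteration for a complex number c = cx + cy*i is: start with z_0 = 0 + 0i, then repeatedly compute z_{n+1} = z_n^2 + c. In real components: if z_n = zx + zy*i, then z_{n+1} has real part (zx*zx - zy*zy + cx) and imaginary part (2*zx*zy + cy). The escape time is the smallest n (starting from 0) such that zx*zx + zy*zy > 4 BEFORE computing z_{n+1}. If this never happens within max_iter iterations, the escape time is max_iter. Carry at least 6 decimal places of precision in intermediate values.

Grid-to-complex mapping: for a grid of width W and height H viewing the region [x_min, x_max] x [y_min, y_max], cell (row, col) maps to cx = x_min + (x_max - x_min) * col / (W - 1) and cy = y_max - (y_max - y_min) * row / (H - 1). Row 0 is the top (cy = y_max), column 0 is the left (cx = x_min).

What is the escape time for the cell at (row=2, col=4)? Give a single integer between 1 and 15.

Answer: 15

Derivation:
z_0 = 0 + 0i, c = -0.4300 + -0.2160i
Iter 1: z = -0.4300 + -0.2160i, |z|^2 = 0.2316
Iter 2: z = -0.2918 + -0.0302i, |z|^2 = 0.0860
Iter 3: z = -0.3458 + -0.1984i, |z|^2 = 0.1589
Iter 4: z = -0.3498 + -0.0788i, |z|^2 = 0.1286
Iter 5: z = -0.3139 + -0.1609i, |z|^2 = 0.1244
Iter 6: z = -0.3574 + -0.1150i, |z|^2 = 0.1409
Iter 7: z = -0.3155 + -0.1338i, |z|^2 = 0.1175
Iter 8: z = -0.3483 + -0.1316i, |z|^2 = 0.1387
Iter 9: z = -0.3260 + -0.1243i, |z|^2 = 0.1217
Iter 10: z = -0.3392 + -0.1349i, |z|^2 = 0.1333
Iter 11: z = -0.3331 + -0.1245i, |z|^2 = 0.1265
Iter 12: z = -0.3345 + -0.1331i, |z|^2 = 0.1296
Iter 13: z = -0.3358 + -0.1270i, |z|^2 = 0.1289
Iter 14: z = -0.3333 + -0.1307i, |z|^2 = 0.1282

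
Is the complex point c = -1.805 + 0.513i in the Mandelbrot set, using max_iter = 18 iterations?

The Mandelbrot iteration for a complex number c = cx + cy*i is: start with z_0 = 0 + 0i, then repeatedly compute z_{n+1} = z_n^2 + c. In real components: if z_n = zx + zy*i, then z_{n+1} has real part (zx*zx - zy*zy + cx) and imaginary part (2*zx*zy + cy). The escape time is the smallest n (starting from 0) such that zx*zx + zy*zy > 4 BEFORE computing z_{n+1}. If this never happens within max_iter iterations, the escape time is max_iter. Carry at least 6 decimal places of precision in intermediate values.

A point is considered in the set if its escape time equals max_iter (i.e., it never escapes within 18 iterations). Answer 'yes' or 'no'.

z_0 = 0 + 0i, c = -1.8050 + 0.5130i
Iter 1: z = -1.8050 + 0.5130i, |z|^2 = 3.5212
Iter 2: z = 1.1899 + -1.3389i, |z|^2 = 3.2085
Iter 3: z = -2.1820 + -2.6733i, |z|^2 = 11.9074
Escaped at iteration 3

Answer: no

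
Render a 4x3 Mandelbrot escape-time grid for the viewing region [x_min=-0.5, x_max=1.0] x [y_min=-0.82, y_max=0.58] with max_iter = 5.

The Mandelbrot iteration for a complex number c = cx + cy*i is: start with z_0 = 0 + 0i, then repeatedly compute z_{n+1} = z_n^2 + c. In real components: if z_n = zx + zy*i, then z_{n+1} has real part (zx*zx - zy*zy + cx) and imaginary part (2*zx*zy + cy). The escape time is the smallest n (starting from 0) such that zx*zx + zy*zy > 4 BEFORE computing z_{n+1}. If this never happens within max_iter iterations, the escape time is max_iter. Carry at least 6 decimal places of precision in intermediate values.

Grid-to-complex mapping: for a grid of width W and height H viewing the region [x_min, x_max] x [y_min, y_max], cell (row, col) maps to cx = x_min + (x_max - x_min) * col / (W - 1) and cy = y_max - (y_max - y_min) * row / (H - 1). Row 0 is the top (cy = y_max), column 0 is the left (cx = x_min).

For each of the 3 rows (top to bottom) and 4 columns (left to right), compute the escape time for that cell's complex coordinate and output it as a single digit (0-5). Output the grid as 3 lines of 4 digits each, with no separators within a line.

Answer: 5542
5552
5532

Derivation:
(row=0, col=0): c = -0.5000 + 0.5800i → escape time 5
(row=0, col=1): c = 0.0000 + 0.5800i → escape time 5
(row=0, col=2): c = 0.5000 + 0.5800i → escape time 4
(row=0, col=3): c = 1.0000 + 0.5800i → escape time 2
(row=1, col=0): c = -0.5000 + -0.1200i → escape time 5
(row=1, col=1): c = 0.0000 + -0.1200i → escape time 5
(row=1, col=2): c = 0.5000 + -0.1200i → escape time 5
(row=1, col=3): c = 1.0000 + -0.1200i → escape time 2
(row=2, col=0): c = -0.5000 + -0.8200i → escape time 5
(row=2, col=1): c = 0.0000 + -0.8200i → escape time 5
(row=2, col=2): c = 0.5000 + -0.8200i → escape time 3
(row=2, col=3): c = 1.0000 + -0.8200i → escape time 2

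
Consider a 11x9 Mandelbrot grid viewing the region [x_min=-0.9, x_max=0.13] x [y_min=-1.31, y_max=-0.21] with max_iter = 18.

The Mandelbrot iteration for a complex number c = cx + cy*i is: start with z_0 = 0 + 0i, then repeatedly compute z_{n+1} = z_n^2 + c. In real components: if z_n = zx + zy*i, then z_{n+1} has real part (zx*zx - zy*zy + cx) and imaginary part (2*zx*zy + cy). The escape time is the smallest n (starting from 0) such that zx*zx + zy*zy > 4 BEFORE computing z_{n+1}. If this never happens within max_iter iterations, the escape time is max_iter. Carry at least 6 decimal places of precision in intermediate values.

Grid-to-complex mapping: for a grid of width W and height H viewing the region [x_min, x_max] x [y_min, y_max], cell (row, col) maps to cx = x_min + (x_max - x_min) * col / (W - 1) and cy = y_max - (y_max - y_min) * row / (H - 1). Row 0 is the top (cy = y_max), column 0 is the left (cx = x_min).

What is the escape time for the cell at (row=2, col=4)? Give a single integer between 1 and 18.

Answer: 18

Derivation:
z_0 = 0 + 0i, c = -0.4880 + -0.4850i
Iter 1: z = -0.4880 + -0.4850i, |z|^2 = 0.4734
Iter 2: z = -0.4851 + -0.0116i, |z|^2 = 0.2354
Iter 3: z = -0.2528 + -0.4737i, |z|^2 = 0.2883
Iter 4: z = -0.6485 + -0.2455i, |z|^2 = 0.4808
Iter 5: z = -0.1277 + -0.1666i, |z|^2 = 0.0441
Iter 6: z = -0.4995 + -0.4424i, |z|^2 = 0.4452
Iter 7: z = -0.4343 + -0.0431i, |z|^2 = 0.1905
Iter 8: z = -0.3012 + -0.4476i, |z|^2 = 0.2911
Iter 9: z = -0.5976 + -0.2153i, |z|^2 = 0.4035
Iter 10: z = -0.1772 + -0.2277i, |z|^2 = 0.0832
Iter 11: z = -0.5084 + -0.4043i, |z|^2 = 0.4219
Iter 12: z = -0.3930 + -0.0739i, |z|^2 = 0.1599
Iter 13: z = -0.3390 + -0.4269i, |z|^2 = 0.2972
Iter 14: z = -0.5553 + -0.1955i, |z|^2 = 0.3466
Iter 15: z = -0.2178 + -0.2678i, |z|^2 = 0.1192
Iter 16: z = -0.5123 + -0.3683i, |z|^2 = 0.3981
Iter 17: z = -0.3612 + -0.1077i, |z|^2 = 0.1421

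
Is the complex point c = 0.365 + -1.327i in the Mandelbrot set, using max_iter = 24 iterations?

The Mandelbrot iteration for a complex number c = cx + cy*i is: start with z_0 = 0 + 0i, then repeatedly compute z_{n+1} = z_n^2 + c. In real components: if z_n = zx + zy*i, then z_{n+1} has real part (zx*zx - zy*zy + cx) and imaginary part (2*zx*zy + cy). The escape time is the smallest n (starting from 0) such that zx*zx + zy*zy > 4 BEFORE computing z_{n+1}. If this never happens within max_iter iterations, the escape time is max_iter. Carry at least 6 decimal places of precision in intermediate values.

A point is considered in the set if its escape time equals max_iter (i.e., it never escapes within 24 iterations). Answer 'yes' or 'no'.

z_0 = 0 + 0i, c = 0.3650 + -1.3270i
Iter 1: z = 0.3650 + -1.3270i, |z|^2 = 1.8942
Iter 2: z = -1.2627 + -2.2957i, |z|^2 = 6.8647
Escaped at iteration 2

Answer: no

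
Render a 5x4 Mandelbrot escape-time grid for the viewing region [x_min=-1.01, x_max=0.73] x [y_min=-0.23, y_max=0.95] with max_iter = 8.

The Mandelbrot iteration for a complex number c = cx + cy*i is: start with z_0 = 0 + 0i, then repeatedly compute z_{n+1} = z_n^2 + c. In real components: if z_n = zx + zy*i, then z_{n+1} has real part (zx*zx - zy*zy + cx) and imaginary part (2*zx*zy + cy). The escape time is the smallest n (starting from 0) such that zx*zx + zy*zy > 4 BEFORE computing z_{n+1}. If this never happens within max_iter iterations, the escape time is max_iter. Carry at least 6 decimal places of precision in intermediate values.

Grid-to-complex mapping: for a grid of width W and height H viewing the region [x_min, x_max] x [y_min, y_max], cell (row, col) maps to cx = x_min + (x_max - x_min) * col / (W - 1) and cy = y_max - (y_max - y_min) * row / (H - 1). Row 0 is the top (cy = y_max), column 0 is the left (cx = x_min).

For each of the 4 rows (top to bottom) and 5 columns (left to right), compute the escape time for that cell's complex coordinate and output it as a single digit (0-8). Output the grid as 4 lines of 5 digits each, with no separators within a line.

(row=0, col=0): c = -1.0100 + 0.9500i → escape time 3
(row=0, col=1): c = -0.5750 + 0.9500i → escape time 4
(row=0, col=2): c = -0.1400 + 0.9500i → escape time 8
(row=0, col=3): c = 0.2950 + 0.9500i → escape time 4
(row=0, col=4): c = 0.7300 + 0.9500i → escape time 2
(row=1, col=0): c = -1.0100 + 0.5567i → escape time 5
(row=1, col=1): c = -0.5750 + 0.5567i → escape time 8
(row=1, col=2): c = -0.1400 + 0.5567i → escape time 8
(row=1, col=3): c = 0.2950 + 0.5567i → escape time 8
(row=1, col=4): c = 0.7300 + 0.5567i → escape time 3
(row=2, col=0): c = -1.0100 + 0.1633i → escape time 8
(row=2, col=1): c = -0.5750 + 0.1633i → escape time 8
(row=2, col=2): c = -0.1400 + 0.1633i → escape time 8
(row=2, col=3): c = 0.2950 + 0.1633i → escape time 8
(row=2, col=4): c = 0.7300 + 0.1633i → escape time 3
(row=3, col=0): c = -1.0100 + -0.2300i → escape time 8
(row=3, col=1): c = -0.5750 + -0.2300i → escape time 8
(row=3, col=2): c = -0.1400 + -0.2300i → escape time 8
(row=3, col=3): c = 0.2950 + -0.2300i → escape time 8
(row=3, col=4): c = 0.7300 + -0.2300i → escape time 3

Answer: 34842
58883
88883
88883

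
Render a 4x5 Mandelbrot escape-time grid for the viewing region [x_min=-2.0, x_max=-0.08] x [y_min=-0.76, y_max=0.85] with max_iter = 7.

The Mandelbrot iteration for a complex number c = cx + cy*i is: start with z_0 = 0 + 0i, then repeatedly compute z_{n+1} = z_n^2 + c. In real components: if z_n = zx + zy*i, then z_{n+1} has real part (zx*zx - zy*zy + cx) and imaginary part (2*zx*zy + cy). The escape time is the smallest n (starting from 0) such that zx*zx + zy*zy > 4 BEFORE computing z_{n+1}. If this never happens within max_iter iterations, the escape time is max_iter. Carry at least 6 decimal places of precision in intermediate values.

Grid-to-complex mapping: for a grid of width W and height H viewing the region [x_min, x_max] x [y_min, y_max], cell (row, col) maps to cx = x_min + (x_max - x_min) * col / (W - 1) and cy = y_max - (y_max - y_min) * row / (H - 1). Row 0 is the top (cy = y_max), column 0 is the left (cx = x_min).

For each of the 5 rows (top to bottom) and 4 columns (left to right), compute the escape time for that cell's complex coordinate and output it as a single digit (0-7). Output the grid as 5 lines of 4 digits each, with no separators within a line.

Answer: 1347
1477
1777
1677
1347

Derivation:
(row=0, col=0): c = -2.0000 + 0.8500i → escape time 1
(row=0, col=1): c = -1.3600 + 0.8500i → escape time 3
(row=0, col=2): c = -0.7200 + 0.8500i → escape time 4
(row=0, col=3): c = -0.0800 + 0.8500i → escape time 7
(row=1, col=0): c = -2.0000 + 0.4475i → escape time 1
(row=1, col=1): c = -1.3600 + 0.4475i → escape time 4
(row=1, col=2): c = -0.7200 + 0.4475i → escape time 7
(row=1, col=3): c = -0.0800 + 0.4475i → escape time 7
(row=2, col=0): c = -2.0000 + 0.0450i → escape time 1
(row=2, col=1): c = -1.3600 + 0.0450i → escape time 7
(row=2, col=2): c = -0.7200 + 0.0450i → escape time 7
(row=2, col=3): c = -0.0800 + 0.0450i → escape time 7
(row=3, col=0): c = -2.0000 + -0.3575i → escape time 1
(row=3, col=1): c = -1.3600 + -0.3575i → escape time 6
(row=3, col=2): c = -0.7200 + -0.3575i → escape time 7
(row=3, col=3): c = -0.0800 + -0.3575i → escape time 7
(row=4, col=0): c = -2.0000 + -0.7600i → escape time 1
(row=4, col=1): c = -1.3600 + -0.7600i → escape time 3
(row=4, col=2): c = -0.7200 + -0.7600i → escape time 4
(row=4, col=3): c = -0.0800 + -0.7600i → escape time 7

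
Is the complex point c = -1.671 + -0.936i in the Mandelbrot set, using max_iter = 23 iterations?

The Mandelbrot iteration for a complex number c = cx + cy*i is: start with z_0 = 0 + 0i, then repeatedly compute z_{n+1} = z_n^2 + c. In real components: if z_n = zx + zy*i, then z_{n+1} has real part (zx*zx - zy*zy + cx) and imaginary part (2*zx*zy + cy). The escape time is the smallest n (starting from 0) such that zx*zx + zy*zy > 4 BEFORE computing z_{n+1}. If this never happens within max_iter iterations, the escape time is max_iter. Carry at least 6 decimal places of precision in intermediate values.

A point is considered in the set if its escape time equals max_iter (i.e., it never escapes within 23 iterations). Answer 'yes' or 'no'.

z_0 = 0 + 0i, c = -1.6710 + -0.9360i
Iter 1: z = -1.6710 + -0.9360i, |z|^2 = 3.6683
Iter 2: z = 0.2451 + 2.1921i, |z|^2 = 4.8655
Escaped at iteration 2

Answer: no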